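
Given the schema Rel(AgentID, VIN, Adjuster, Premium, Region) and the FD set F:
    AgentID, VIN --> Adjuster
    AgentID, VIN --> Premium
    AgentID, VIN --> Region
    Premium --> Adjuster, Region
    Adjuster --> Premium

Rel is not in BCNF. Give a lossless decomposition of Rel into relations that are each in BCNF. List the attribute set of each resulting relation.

Candidate key of the original relation: {AgentID, VIN}.
In {Adjuster, AgentID, Premium, Region, VIN}, {Premium} is not a superkey ({Premium}⁺ restricted to this set is {Adjuster, Premium, Region}), so split on Premium --> Adjuster, Region into {Adjuster, Premium, Region} and {AgentID, Premium, VIN}.
{Adjuster, Premium, Region} is in BCNF.
{AgentID, Premium, VIN} is in BCNF.

{Adjuster, Premium, Region}; {AgentID, Premium, VIN}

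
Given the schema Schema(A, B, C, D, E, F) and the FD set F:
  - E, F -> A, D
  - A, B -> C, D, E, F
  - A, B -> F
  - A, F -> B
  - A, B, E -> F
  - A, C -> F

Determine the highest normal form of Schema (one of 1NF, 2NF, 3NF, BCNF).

BCNF

Candidate keys: {A, B}, {A, C}, {A, F}, {E, F}. Prime attributes: {A, B, C, E, F}.
Each dependency's left side is a superkey — BCNF holds.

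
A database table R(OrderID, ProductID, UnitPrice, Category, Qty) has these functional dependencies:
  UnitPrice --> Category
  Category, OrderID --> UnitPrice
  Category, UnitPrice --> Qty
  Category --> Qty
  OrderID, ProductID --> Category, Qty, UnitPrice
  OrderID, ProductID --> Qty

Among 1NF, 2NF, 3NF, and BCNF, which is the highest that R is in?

2NF

Candidate key: {OrderID, ProductID}. Prime attributes: {OrderID, ProductID}.
UnitPrice --> Category breaks BCNF: {UnitPrice}⁺ = {Category, Qty, UnitPrice}, so {UnitPrice} is not a superkey.
UnitPrice --> Category determines the non-prime attribute {Category} from a non-superkey — 3NF is violated.
Checking every proper subset of each key, none determines a non-prime attribute — 2NF is satisfied.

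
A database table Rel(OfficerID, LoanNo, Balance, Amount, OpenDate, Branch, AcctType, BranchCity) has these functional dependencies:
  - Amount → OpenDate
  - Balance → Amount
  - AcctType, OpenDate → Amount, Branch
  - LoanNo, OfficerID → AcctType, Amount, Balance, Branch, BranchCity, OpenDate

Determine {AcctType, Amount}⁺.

Start with {AcctType, Amount}.
Amount → OpenDate applies; add {OpenDate} → now {AcctType, Amount, OpenDate}.
AcctType, OpenDate → Amount, Branch applies; add {Branch} → now {AcctType, Amount, Branch, OpenDate}.
No further FD applies.

{AcctType, Amount, Branch, OpenDate}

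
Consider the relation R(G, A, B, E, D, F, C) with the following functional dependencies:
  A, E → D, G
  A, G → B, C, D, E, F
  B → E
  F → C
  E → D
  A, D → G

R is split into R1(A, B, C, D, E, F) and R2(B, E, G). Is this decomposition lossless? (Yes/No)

Common attributes: {B, E}; their closure is {B, D, E}.
The closure covers neither R1 nor R2 entirely; the join is not lossless.

No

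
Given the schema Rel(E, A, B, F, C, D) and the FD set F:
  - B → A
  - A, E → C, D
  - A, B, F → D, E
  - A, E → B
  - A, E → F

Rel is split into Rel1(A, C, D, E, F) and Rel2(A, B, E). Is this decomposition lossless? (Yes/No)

Common attributes: {A, E}; their closure is {A, B, C, D, E, F}.
This includes all of Rel1, so the common attributes are a superkey of Rel1 — the join is lossless.

Yes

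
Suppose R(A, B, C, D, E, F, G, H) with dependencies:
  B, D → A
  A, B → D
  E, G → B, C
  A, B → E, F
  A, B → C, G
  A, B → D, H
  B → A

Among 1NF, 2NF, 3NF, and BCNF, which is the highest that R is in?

BCNF

Candidate keys: {B}, {E, G}. Prime attributes: {B, E, G}.
The left-hand side of every FD is a superkey, so BCNF is satisfied.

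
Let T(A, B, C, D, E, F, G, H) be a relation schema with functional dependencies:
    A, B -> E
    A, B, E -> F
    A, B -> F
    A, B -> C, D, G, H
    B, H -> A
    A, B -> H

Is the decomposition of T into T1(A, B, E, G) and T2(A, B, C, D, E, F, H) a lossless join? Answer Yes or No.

Yes

The shared attributes are {A, B, E} and {A, B, E}⁺ = {A, B, C, D, E, F, G, H}.
This includes all of T1, so the common attributes are a superkey of T1 — the join is lossless.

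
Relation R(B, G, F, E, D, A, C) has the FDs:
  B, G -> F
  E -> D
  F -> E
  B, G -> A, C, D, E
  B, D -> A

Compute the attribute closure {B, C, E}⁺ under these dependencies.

{A, B, C, D, E}

Start with {B, C, E}.
E -> D applies; add {D} → now {B, C, D, E}.
B, D -> A applies; add {A} → now {A, B, C, D, E}.
No further FD applies.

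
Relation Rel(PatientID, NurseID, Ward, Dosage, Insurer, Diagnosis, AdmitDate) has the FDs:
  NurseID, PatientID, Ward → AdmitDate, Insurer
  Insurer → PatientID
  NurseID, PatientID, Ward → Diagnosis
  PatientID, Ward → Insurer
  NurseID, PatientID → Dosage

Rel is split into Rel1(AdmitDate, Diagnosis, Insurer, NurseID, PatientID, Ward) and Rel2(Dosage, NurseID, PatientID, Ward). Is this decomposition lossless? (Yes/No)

Yes

Rel1 ∩ Rel2 = {NurseID, PatientID, Ward}; its closure under F is {AdmitDate, Diagnosis, Dosage, Insurer, NurseID, PatientID, Ward}.
Since Rel1 ⊆ {AdmitDate, Diagnosis, Dosage, Insurer, NurseID, PatientID, Ward}, the intersection is a superkey of Rel1; the decomposition is lossless.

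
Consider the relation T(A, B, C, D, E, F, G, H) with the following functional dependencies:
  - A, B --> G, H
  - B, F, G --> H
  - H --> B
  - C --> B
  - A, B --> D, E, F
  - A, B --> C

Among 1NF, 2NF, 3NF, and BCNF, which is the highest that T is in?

Candidate keys: {A, B}, {A, C}, {A, H}. Prime attributes: {A, B, C, H}.
B, F, G --> H: {B, F, G}⁺ = {B, F, G, H}, which is not all of the attributes, so the left side is not a superkey — BCNF is violated.
Its right-hand attributes {H} are all prime, as are those of every other non-superkey FD — the relation is in 3NF.

3NF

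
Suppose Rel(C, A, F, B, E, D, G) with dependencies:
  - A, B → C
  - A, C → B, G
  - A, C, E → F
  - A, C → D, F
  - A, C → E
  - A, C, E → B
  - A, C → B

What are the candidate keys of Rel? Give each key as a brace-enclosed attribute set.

{A, B}, {A, C}

Attributes never on any right-hand side: {A} — every candidate key must contain it.
Closure of {A, B} is {A, B, C, D, E, F, G}, the whole schema; {A, B} is a candidate key.
Closure of {A, C} is {A, B, C, D, E, F, G}, the whole schema; {A, C} is a candidate key.
Any other superkey properly contains one of these, so there are no further candidate keys.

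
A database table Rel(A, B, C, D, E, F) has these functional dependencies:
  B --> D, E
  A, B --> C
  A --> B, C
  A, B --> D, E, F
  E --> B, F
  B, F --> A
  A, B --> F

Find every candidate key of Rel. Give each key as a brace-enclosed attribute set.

{A}⁺ = {A, B, C, D, E, F}, which is every attribute, so {A} is a candidate key.
{B}⁺ = {A, B, C, D, E, F}, which is every attribute, so {B} is a candidate key.
{E}⁺ = {A, B, C, D, E, F}, which is every attribute, so {E} is a candidate key.
These are minimal and exhaustive — every other superkey contains one of them.

{A}, {B}, {E}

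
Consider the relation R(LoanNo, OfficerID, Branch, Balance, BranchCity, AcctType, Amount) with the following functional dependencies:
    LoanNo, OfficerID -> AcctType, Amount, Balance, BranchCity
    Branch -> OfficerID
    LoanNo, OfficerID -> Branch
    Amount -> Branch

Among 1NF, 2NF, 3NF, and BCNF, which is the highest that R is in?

3NF

Candidate keys: {Amount, LoanNo}, {Branch, LoanNo}, {LoanNo, OfficerID}. Prime attributes: {Amount, Branch, LoanNo, OfficerID}.
For Branch -> OfficerID we have {Branch}⁺ = {Branch, OfficerID}; {Branch} is not a superkey, so BCNF fails.
Since {OfficerID} ⊆ prime attributes and every other non-superkey FD also has a prime right side, the schema is in 3NF.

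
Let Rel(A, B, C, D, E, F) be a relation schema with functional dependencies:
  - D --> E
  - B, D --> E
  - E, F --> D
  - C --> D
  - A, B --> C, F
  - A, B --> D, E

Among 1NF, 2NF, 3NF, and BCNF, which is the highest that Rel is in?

2NF

Candidate key: {A, B}. Prime attributes: {A, B}.
D --> E: {D}⁺ = {D, E}, which is not all of the attributes, so the left side is not a superkey — BCNF is violated.
D --> E has non-prime {E} on the right and a non-superkey on the left, so 3NF fails.
No non-prime attribute depends on a proper subset of any candidate key, so 2NF holds.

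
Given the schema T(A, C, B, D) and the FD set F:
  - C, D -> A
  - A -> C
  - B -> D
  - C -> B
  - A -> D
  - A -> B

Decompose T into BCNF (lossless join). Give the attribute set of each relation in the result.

{A, B, C}; {B, D}

Candidate keys of the original relation: {A}, {C}.
Within {A, B, C, D}: {B}⁺ ∩ {A, B, C, D} = {B, D}, not the whole set, so B -> D violates BCNF; decompose into {B, D} and {A, B, C}.
{B, D}: every determinant is a superkey — BCNF.
{A, B, C}: every determinant is a superkey — BCNF.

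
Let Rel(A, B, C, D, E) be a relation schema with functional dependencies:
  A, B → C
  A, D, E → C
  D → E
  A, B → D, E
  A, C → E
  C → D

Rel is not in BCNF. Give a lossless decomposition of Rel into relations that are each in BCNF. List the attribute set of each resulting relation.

{A, B, D}; {A, C}; {C, D}; {D, E}

Candidate key of the original relation: {A, B}.
{A, B, C, D, E}: {A, D, E} determines {A, C, D, E} here but is not a superkey — split on A, D, E → C, giving {A, C, D, E} and {A, B, D, E}.
{A, C, D, E}: {D} determines {D, E} here but is not a superkey — split on D → E, giving {D, E} and {A, C, D}.
{D, E}: every determinant is a superkey — BCNF.
{A, C, D}: {C} determines {C, D} here but is not a superkey — split on C → D, giving {C, D} and {A, C}.
{C, D}: every determinant is a superkey — BCNF.
{A, C}: every determinant is a superkey — BCNF.
{A, B, D, E}: {D} determines {D, E} here but is not a superkey — split on D → E, giving {D, E} and {A, B, D}.
{D, E}: every determinant is a superkey — BCNF.
{A, B, D}: every determinant is a superkey — BCNF.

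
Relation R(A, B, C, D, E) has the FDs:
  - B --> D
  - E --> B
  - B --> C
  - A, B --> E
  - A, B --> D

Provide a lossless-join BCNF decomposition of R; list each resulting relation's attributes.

Candidate keys of the original relation: {A, B}, {A, E}.
{A, B, C, D, E}: {B} determines {B, C, D} here but is not a superkey — split on B --> C, D, giving {B, C, D} and {A, B, E}.
{B, C, D} has no BCNF violation.
{A, B, E}: {E} determines {B, E} here but is not a superkey — split on E --> B, giving {B, E} and {A, E}.
{B, E} has no BCNF violation.
{A, E} has no BCNF violation.

{A, E}; {B, C, D}; {B, E}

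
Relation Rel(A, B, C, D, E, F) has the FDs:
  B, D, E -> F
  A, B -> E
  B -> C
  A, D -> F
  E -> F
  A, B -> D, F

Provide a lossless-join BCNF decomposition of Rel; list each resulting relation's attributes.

{A, B, D, E}; {B, C}; {E, F}

Candidate key of the original relation: {A, B}.
{A, B, C, D, E, F}: {B, D, E} determines {B, C, D, E, F} here but is not a superkey — split on B, D, E -> C, F, giving {B, C, D, E, F} and {A, B, D, E}.
{B, C, D, E, F}: {B} determines {B, C} here but is not a superkey — split on B -> C, giving {B, C} and {B, D, E, F}.
{B, C}: every determinant is a superkey — BCNF.
{B, D, E, F}: {E} determines {E, F} here but is not a superkey — split on E -> F, giving {E, F} and {B, D, E}.
{E, F}: every determinant is a superkey — BCNF.
{B, D, E}: every determinant is a superkey — BCNF.
{A, B, D, E}: every determinant is a superkey — BCNF.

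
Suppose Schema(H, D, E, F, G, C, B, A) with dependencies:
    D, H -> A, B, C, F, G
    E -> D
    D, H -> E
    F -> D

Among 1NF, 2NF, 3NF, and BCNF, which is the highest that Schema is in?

Candidate keys: {D, H}, {E, H}, {F, H}. Prime attributes: {D, E, F, H}.
For E -> D we have {E}⁺ = {D, E}; {E} is not a superkey, so BCNF fails.
But every attribute on its right side ({D}) is prime, and the same holds for every other non-superkey FD, so 3NF still holds.

3NF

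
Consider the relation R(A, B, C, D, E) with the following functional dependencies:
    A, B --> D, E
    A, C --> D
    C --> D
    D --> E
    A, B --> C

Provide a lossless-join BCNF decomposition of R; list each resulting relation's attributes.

{A, B, C}; {C, D}; {D, E}

Candidate key of the original relation: {A, B}.
Within {A, B, C, D, E}: {A, C}⁺ ∩ {A, B, C, D, E} = {A, C, D, E}, not the whole set, so A, C --> D, E violates BCNF; decompose into {A, C, D, E} and {A, B, C}.
Within {A, C, D, E}: {C}⁺ ∩ {A, C, D, E} = {C, D, E}, not the whole set, so C --> D, E violates BCNF; decompose into {C, D, E} and {A, C}.
Within {C, D, E}: {D}⁺ ∩ {C, D, E} = {D, E}, not the whole set, so D --> E violates BCNF; decompose into {D, E} and {C, D}.
{D, E} is in BCNF.
{C, D} is in BCNF.
{A, C} is in BCNF.
{A, B, C} is in BCNF.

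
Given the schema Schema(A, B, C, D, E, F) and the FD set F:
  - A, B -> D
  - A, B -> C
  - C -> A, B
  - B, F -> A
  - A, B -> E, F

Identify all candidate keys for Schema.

{A, B}, {B, F}, {C}

Closure of {C} is {A, B, C, D, E, F}, the whole schema; {C} is a candidate key.
Closure of {A, B} is {A, B, C, D, E, F}, the whole schema; {A, B} is a candidate key.
Closure of {B, F} is {A, B, C, D, E, F}, the whole schema; {B, F} is a candidate key.
No proper subset of any of these is a key, and no other minimal superkey exists.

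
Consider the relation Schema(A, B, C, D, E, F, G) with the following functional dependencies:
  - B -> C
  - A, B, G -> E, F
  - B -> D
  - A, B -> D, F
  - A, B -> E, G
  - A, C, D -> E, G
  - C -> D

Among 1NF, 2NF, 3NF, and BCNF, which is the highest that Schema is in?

Candidate key: {A, B}. Prime attributes: {A, B}.
B -> C breaks BCNF: {B}⁺ = {B, C, D}, so {B} is not a superkey.
B -> C determines the non-prime attribute {C} from a non-superkey — 3NF is violated.
The proper key subset {B} of {A, B} determines non-prime {C, D}, so the relation is not even in 2NF.

1NF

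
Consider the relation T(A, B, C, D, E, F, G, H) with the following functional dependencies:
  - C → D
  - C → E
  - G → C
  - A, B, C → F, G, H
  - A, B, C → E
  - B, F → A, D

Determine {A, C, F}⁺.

Start with {A, C, F}.
C → D applies; add {D} → now {A, C, D, F}.
C → E applies; add {E} → now {A, C, D, E, F}.
No further FD applies.

{A, C, D, E, F}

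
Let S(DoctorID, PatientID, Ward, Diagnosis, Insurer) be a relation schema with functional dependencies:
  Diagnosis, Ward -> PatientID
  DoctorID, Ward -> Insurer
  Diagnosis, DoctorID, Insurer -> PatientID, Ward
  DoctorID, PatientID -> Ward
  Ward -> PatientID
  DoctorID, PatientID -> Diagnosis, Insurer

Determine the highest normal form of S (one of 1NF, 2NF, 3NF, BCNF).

3NF

Candidate keys: {Diagnosis, DoctorID, Insurer}, {DoctorID, PatientID}, {DoctorID, Ward}. Prime attributes: {Diagnosis, DoctorID, Insurer, PatientID, Ward}.
Diagnosis, Ward -> PatientID: {Diagnosis, Ward}⁺ = {Diagnosis, PatientID, Ward}, which is not all of the attributes, so the left side is not a superkey — BCNF is violated.
Since {PatientID} ⊆ prime attributes and every other non-superkey FD also has a prime right side, the schema is in 3NF.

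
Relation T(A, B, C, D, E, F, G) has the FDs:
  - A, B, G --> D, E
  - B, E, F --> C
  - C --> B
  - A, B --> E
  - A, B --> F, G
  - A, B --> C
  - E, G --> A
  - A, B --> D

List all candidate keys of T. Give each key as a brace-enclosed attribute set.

{A, B}⁺ = {A, B, C, D, E, F, G} — all of the relation — so {A, B} is a candidate key.
{A, C}⁺ = {A, B, C, D, E, F, G} — all of the relation — so {A, C} is a candidate key.
{B, E, G}⁺ = {A, B, C, D, E, F, G} — all of the relation — so {B, E, G} is a candidate key.
{C, E, G}⁺ = {A, B, C, D, E, F, G} — all of the relation — so {C, E, G} is a candidate key.
No proper subset of any of these is a key, and no other minimal superkey exists.

{A, B}, {A, C}, {B, E, G}, {C, E, G}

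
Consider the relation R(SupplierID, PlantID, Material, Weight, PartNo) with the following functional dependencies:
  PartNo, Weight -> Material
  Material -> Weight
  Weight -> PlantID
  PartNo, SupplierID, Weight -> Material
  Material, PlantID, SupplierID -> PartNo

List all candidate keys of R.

{Material, SupplierID}, {PartNo, SupplierID, Weight}

{SupplierID} never appears on the right of any FD, so every key must include it.
{Material, SupplierID} is a candidate key since {Material, SupplierID}⁺ = {Material, PartNo, PlantID, SupplierID, Weight} covers every attribute.
{PartNo, SupplierID, Weight} is a candidate key since {PartNo, SupplierID, Weight}⁺ = {Material, PartNo, PlantID, SupplierID, Weight} covers every attribute.
No proper subset of any of these is a key, and no other minimal superkey exists.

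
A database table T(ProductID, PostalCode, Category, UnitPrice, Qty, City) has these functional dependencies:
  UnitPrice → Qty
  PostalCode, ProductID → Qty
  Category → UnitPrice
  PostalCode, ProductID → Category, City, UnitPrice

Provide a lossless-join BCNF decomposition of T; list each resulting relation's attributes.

Candidate key of the original relation: {PostalCode, ProductID}.
In {Category, City, PostalCode, ProductID, Qty, UnitPrice}, {UnitPrice} is not a superkey ({UnitPrice}⁺ restricted to this set is {Qty, UnitPrice}), so split on UnitPrice → Qty into {Qty, UnitPrice} and {Category, City, PostalCode, ProductID, UnitPrice}.
{Qty, UnitPrice} is in BCNF.
In {Category, City, PostalCode, ProductID, UnitPrice}, {Category} is not a superkey ({Category}⁺ restricted to this set is {Category, UnitPrice}), so split on Category → UnitPrice into {Category, UnitPrice} and {Category, City, PostalCode, ProductID}.
{Category, UnitPrice} is in BCNF.
{Category, City, PostalCode, ProductID} is in BCNF.

{Category, City, PostalCode, ProductID}; {Category, UnitPrice}; {Qty, UnitPrice}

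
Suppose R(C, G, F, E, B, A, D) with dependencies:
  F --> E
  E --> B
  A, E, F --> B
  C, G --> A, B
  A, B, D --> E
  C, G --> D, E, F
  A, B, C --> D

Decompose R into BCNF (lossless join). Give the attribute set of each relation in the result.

{A, C, D, F}; {A, C, F, G}; {B, E}; {E, F}

Candidate key of the original relation: {C, G}.
In {A, B, C, D, E, F, G}, {F} is not a superkey ({F}⁺ restricted to this set is {B, E, F}), so split on F --> B, E into {B, E, F} and {A, C, D, F, G}.
In {B, E, F}, {E} is not a superkey ({E}⁺ restricted to this set is {B, E}), so split on E --> B into {B, E} and {E, F}.
{B, E} is in BCNF.
{E, F} is in BCNF.
In {A, C, D, F, G}, {A, C, F} is not a superkey ({A, C, F}⁺ restricted to this set is {A, C, D, F}), so split on A, C, F --> D into {A, C, D, F} and {A, C, F, G}.
{A, C, D, F} is in BCNF.
{A, C, F, G} is in BCNF.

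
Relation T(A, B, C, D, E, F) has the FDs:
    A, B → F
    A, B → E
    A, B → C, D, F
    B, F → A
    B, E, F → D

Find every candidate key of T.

No FD produces {B}, so it must be in every candidate key.
{A, B}⁺ = {A, B, C, D, E, F}, which is every attribute, so {A, B} is a candidate key.
{B, F}⁺ = {A, B, C, D, E, F}, which is every attribute, so {B, F} is a candidate key.
These are minimal and exhaustive — every other superkey contains one of them.

{A, B}, {B, F}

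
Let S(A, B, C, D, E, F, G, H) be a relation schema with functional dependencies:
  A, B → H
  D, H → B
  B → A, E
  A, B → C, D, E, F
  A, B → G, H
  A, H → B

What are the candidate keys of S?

{B} is a candidate key since {B}⁺ = {A, B, C, D, E, F, G, H} covers every attribute.
{A, H} is a candidate key since {A, H}⁺ = {A, B, C, D, E, F, G, H} covers every attribute.
{D, H} is a candidate key since {D, H}⁺ = {A, B, C, D, E, F, G, H} covers every attribute.
These are minimal and exhaustive — every other superkey contains one of them.

{A, H}, {B}, {D, H}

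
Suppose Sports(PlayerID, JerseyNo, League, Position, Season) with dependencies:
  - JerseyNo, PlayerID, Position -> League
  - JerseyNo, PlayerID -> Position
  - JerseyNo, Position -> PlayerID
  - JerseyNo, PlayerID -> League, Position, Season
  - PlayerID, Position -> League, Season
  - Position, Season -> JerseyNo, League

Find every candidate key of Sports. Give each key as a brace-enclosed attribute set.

{JerseyNo, PlayerID} is a candidate key since {JerseyNo, PlayerID}⁺ = {JerseyNo, League, PlayerID, Position, Season} covers every attribute.
{JerseyNo, Position} is a candidate key since {JerseyNo, Position}⁺ = {JerseyNo, League, PlayerID, Position, Season} covers every attribute.
{PlayerID, Position} is a candidate key since {PlayerID, Position}⁺ = {JerseyNo, League, PlayerID, Position, Season} covers every attribute.
{Position, Season} is a candidate key since {Position, Season}⁺ = {JerseyNo, League, PlayerID, Position, Season} covers every attribute.
These are minimal and exhaustive — every other superkey contains one of them.

{JerseyNo, PlayerID}, {JerseyNo, Position}, {PlayerID, Position}, {Position, Season}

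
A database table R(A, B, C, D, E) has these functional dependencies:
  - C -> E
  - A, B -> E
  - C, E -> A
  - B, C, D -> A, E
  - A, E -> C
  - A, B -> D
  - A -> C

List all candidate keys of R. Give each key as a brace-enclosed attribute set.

No FD produces {B}, so it must be in every candidate key.
{A, B} is a candidate key since {A, B}⁺ = {A, B, C, D, E} covers every attribute.
{B, C} is a candidate key since {B, C}⁺ = {A, B, C, D, E} covers every attribute.
No proper subset of any of these is a key, and no other minimal superkey exists.

{A, B}, {B, C}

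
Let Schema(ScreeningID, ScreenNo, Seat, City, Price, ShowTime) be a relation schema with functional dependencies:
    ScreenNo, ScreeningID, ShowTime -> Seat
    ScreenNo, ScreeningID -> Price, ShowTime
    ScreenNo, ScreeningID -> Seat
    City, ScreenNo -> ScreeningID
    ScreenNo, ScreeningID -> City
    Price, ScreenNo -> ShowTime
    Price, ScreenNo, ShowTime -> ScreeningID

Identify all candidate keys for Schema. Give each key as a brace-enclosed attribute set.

{ScreenNo} never appears on the right of any FD, so every key must include it.
Closure of {City, ScreenNo} is {City, Price, ScreenNo, ScreeningID, Seat, ShowTime}, the whole schema; {City, ScreenNo} is a candidate key.
Closure of {Price, ScreenNo} is {City, Price, ScreenNo, ScreeningID, Seat, ShowTime}, the whole schema; {Price, ScreenNo} is a candidate key.
Closure of {ScreenNo, ScreeningID} is {City, Price, ScreenNo, ScreeningID, Seat, ShowTime}, the whole schema; {ScreenNo, ScreeningID} is a candidate key.
Any other superkey properly contains one of these, so there are no further candidate keys.

{City, ScreenNo}, {Price, ScreenNo}, {ScreenNo, ScreeningID}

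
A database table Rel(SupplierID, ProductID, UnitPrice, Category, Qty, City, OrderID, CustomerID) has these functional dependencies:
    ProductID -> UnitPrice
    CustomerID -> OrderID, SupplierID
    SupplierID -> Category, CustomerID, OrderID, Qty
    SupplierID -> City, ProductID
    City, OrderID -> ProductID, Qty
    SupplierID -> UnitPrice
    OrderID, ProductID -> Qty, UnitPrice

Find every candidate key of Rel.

{CustomerID}, {SupplierID}

Closure of {CustomerID} is {Category, City, CustomerID, OrderID, ProductID, Qty, SupplierID, UnitPrice}, the whole schema; {CustomerID} is a candidate key.
Closure of {SupplierID} is {Category, City, CustomerID, OrderID, ProductID, Qty, SupplierID, UnitPrice}, the whole schema; {SupplierID} is a candidate key.
These are minimal and exhaustive — every other superkey contains one of them.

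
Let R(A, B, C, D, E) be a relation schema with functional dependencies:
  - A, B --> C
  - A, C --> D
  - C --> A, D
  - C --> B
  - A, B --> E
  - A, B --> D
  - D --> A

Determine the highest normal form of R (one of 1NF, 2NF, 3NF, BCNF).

Candidate keys: {A, B}, {B, D}, {C}. Prime attributes: {A, B, C, D}.
D --> A: {D}⁺ = {A, D}, which is not all of the attributes, so the left side is not a superkey — BCNF is violated.
But every attribute on its right side ({A}) is prime, and the same holds for every other non-superkey FD, so 3NF still holds.

3NF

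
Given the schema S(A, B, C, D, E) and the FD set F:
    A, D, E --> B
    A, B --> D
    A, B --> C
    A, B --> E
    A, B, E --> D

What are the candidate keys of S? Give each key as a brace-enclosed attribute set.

Attributes never on any right-hand side: {A} — every candidate key must contain it.
{A, B}⁺ = {A, B, C, D, E} — all of the relation — so {A, B} is a candidate key.
{A, D, E}⁺ = {A, B, C, D, E} — all of the relation — so {A, D, E} is a candidate key.
No proper subset of any of these is a key, and no other minimal superkey exists.

{A, B}, {A, D, E}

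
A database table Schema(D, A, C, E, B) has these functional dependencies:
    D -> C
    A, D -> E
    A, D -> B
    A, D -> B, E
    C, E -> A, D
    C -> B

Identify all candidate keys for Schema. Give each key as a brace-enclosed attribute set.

{A, D}, {C, E}, {D, E}

{A, D} is a candidate key since {A, D}⁺ = {A, B, C, D, E} covers every attribute.
{C, E} is a candidate key since {C, E}⁺ = {A, B, C, D, E} covers every attribute.
{D, E} is a candidate key since {D, E}⁺ = {A, B, C, D, E} covers every attribute.
Any other superkey properly contains one of these, so there are no further candidate keys.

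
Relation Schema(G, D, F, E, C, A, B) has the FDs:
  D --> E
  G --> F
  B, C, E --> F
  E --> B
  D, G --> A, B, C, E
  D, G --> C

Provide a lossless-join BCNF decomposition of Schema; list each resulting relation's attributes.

{A, C, D, G}; {B, E}; {D, E}; {F, G}

Candidate key of the original relation: {D, G}.
Within {A, B, C, D, E, F, G}: {D}⁺ ∩ {A, B, C, D, E, F, G} = {B, D, E}, not the whole set, so D --> B, E violates BCNF; decompose into {B, D, E} and {A, C, D, F, G}.
Within {B, D, E}: {E}⁺ ∩ {B, D, E} = {B, E}, not the whole set, so E --> B violates BCNF; decompose into {B, E} and {D, E}.
{B, E} is in BCNF.
{D, E} is in BCNF.
Within {A, C, D, F, G}: {G}⁺ ∩ {A, C, D, F, G} = {F, G}, not the whole set, so G --> F violates BCNF; decompose into {F, G} and {A, C, D, G}.
{F, G} is in BCNF.
{A, C, D, G} is in BCNF.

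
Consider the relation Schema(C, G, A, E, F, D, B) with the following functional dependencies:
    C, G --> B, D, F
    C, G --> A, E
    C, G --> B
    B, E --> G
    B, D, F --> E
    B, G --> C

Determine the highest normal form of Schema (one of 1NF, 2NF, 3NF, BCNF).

Candidate keys: {B, D, F}, {B, E}, {B, G}, {C, G}. Prime attributes: {B, C, D, E, F, G}.
Every FD has a superkey on the left, so the relation is in BCNF.

BCNF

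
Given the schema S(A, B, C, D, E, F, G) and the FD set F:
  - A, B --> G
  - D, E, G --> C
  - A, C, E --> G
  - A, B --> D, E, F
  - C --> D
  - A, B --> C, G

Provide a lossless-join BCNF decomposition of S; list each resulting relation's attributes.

{A, B, D, E, F, G}; {C, D}; {C, E, G}

Candidate key of the original relation: {A, B}.
In {A, B, C, D, E, F, G}, {D, E, G} is not a superkey ({D, E, G}⁺ restricted to this set is {C, D, E, G}), so split on D, E, G --> C into {C, D, E, G} and {A, B, D, E, F, G}.
In {C, D, E, G}, {C} is not a superkey ({C}⁺ restricted to this set is {C, D}), so split on C --> D into {C, D} and {C, E, G}.
{C, D} has no BCNF violation.
{C, E, G} has no BCNF violation.
{A, B, D, E, F, G} has no BCNF violation.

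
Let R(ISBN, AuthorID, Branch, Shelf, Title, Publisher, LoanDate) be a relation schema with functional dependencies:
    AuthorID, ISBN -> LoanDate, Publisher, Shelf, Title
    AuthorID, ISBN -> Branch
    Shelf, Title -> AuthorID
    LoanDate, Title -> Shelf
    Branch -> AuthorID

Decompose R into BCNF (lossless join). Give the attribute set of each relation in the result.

{AuthorID, Shelf, Title}; {Branch, ISBN, LoanDate, Publisher, Title}; {LoanDate, Shelf, Title}

Candidate keys of the original relation: {AuthorID, ISBN}, {Branch, ISBN}, {ISBN, LoanDate, Title}, {ISBN, Shelf, Title}.
In {AuthorID, Branch, ISBN, LoanDate, Publisher, Shelf, Title}, {Shelf, Title} is not a superkey ({Shelf, Title}⁺ restricted to this set is {AuthorID, Shelf, Title}), so split on Shelf, Title -> AuthorID into {AuthorID, Shelf, Title} and {Branch, ISBN, LoanDate, Publisher, Shelf, Title}.
{AuthorID, Shelf, Title} is in BCNF.
In {Branch, ISBN, LoanDate, Publisher, Shelf, Title}, {LoanDate, Title} is not a superkey ({LoanDate, Title}⁺ restricted to this set is {LoanDate, Shelf, Title}), so split on LoanDate, Title -> Shelf into {LoanDate, Shelf, Title} and {Branch, ISBN, LoanDate, Publisher, Title}.
{LoanDate, Shelf, Title} is in BCNF.
{Branch, ISBN, LoanDate, Publisher, Title} is in BCNF.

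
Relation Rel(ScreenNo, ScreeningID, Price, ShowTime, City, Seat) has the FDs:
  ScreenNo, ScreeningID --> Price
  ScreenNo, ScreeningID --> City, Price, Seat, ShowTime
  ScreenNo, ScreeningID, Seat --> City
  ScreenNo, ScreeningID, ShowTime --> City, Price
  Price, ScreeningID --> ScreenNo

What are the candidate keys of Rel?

{Price, ScreeningID}, {ScreenNo, ScreeningID}

Attributes never on any right-hand side: {ScreeningID} — every candidate key must contain it.
Closure of {Price, ScreeningID} is {City, Price, ScreenNo, ScreeningID, Seat, ShowTime}, the whole schema; {Price, ScreeningID} is a candidate key.
Closure of {ScreenNo, ScreeningID} is {City, Price, ScreenNo, ScreeningID, Seat, ShowTime}, the whole schema; {ScreenNo, ScreeningID} is a candidate key.
These are minimal and exhaustive — every other superkey contains one of them.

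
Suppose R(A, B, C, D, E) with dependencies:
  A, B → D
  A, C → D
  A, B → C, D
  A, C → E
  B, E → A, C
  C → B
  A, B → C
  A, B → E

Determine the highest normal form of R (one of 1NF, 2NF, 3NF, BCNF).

3NF

Candidate keys: {A, B}, {A, C}, {B, E}, {C, E}. Prime attributes: {A, B, C, E}.
C → B breaks BCNF: {C}⁺ = {B, C}, so {C} is not a superkey.
But every attribute on its right side ({B}) is prime, and the same holds for every other non-superkey FD, so 3NF still holds.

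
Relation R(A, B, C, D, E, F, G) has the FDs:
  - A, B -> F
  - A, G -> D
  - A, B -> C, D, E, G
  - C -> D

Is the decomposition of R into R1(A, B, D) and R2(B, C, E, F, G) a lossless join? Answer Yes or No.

Common attributes: {B}; their closure is {B}.
Neither R1 nor R2 is contained in that closure, so the decomposition is lossy.

No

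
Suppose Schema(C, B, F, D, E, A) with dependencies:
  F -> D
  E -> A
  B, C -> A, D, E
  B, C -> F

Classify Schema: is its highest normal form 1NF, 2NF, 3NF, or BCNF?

Candidate key: {B, C}. Prime attributes: {B, C}.
For F -> D we have {F}⁺ = {D, F}; {F} is not a superkey, so BCNF fails.
F -> D has non-prime {D} on the right and a non-superkey on the left, so 3NF fails.
No proper subset of a key has a non-prime attribute in its closure, so there is no partial dependency; 2NF holds.

2NF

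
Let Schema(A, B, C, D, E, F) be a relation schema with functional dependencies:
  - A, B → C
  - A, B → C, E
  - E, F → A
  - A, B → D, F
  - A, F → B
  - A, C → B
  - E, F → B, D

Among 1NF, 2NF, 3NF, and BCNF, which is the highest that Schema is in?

Candidate keys: {A, B}, {A, C}, {A, F}, {E, F}. Prime attributes: {A, B, C, E, F}.
The left-hand side of every FD is a superkey, so BCNF is satisfied.

BCNF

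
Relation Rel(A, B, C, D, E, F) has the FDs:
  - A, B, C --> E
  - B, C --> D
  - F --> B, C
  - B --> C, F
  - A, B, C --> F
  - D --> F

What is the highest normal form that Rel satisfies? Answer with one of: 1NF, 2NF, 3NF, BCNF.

1NF

Candidate keys: {A, B}, {A, D}, {A, F}. Prime attributes: {A, B, D, F}.
B, C --> D: {B, C}⁺ = {B, C, D, F}, which is not all of the attributes, so the left side is not a superkey — BCNF is violated.
F --> B, C has non-prime {C} on the right and a non-superkey on the left, so 3NF fails.
Since {B} ⊂ {A, B} and {B}⁺ ⊇ {C} with {C} non-prime, there is a partial dependency; 2NF fails.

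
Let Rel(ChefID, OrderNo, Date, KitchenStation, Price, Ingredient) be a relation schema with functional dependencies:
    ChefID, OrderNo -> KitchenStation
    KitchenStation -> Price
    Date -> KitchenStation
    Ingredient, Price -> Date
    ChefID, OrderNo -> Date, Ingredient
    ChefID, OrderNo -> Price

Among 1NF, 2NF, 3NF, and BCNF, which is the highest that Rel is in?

Candidate key: {ChefID, OrderNo}. Prime attributes: {ChefID, OrderNo}.
KitchenStation -> Price breaks BCNF: {KitchenStation}⁺ = {KitchenStation, Price}, so {KitchenStation} is not a superkey.
Because {Price} is non-prime and the left side of KitchenStation -> Price is not a superkey, the relation is not in 3NF.
Checking every proper subset of each key, none determines a non-prime attribute — 2NF is satisfied.

2NF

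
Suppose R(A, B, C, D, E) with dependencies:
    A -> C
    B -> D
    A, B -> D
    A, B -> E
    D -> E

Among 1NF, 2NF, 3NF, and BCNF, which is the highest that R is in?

1NF

Candidate key: {A, B}. Prime attributes: {A, B}.
A -> C: {A}⁺ = {A, C}, which is not all of the attributes, so the left side is not a superkey — BCNF is violated.
A -> C determines the non-prime attribute {C} from a non-superkey — 3NF is violated.
Since {A} ⊂ {A, B} and {A}⁺ ⊇ {C} with {C} non-prime, there is a partial dependency; 2NF fails.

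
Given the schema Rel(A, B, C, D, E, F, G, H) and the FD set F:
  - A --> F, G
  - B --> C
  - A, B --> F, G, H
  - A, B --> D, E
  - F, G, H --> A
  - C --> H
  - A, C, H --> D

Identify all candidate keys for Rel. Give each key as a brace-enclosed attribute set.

{B} never appears on the right of any FD, so every key must include it.
{A, B}⁺ = {A, B, C, D, E, F, G, H}, which is every attribute, so {A, B} is a candidate key.
{B, F, G}⁺ = {A, B, C, D, E, F, G, H}, which is every attribute, so {B, F, G} is a candidate key.
These are minimal and exhaustive — every other superkey contains one of them.

{A, B}, {B, F, G}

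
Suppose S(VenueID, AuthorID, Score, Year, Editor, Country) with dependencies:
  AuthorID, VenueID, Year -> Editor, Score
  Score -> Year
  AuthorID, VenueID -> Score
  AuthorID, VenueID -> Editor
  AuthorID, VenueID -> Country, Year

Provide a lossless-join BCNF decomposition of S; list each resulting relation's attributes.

Candidate key of the original relation: {AuthorID, VenueID}.
{AuthorID, Country, Editor, Score, VenueID, Year}: {Score} determines {Score, Year} here but is not a superkey — split on Score -> Year, giving {Score, Year} and {AuthorID, Country, Editor, Score, VenueID}.
{Score, Year} is in BCNF.
{AuthorID, Country, Editor, Score, VenueID} is in BCNF.

{AuthorID, Country, Editor, Score, VenueID}; {Score, Year}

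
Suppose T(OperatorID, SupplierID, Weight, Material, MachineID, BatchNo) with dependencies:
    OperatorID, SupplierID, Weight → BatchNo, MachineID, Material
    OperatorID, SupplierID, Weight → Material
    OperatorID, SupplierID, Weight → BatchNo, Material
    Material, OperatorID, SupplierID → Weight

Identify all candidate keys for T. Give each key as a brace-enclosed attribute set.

{Material, OperatorID, SupplierID}, {OperatorID, SupplierID, Weight}

No FD produces {OperatorID, SupplierID}, so they must be in every candidate key.
{Material, OperatorID, SupplierID} is a candidate key since {Material, OperatorID, SupplierID}⁺ = {BatchNo, MachineID, Material, OperatorID, SupplierID, Weight} covers every attribute.
{OperatorID, SupplierID, Weight} is a candidate key since {OperatorID, SupplierID, Weight}⁺ = {BatchNo, MachineID, Material, OperatorID, SupplierID, Weight} covers every attribute.
No proper subset of any of these is a key, and no other minimal superkey exists.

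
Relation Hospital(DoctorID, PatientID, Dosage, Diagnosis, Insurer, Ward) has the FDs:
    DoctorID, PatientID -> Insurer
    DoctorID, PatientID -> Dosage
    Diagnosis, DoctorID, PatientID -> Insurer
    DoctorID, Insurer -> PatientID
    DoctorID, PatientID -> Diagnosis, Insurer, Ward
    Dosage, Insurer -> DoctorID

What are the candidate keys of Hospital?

Closure of {DoctorID, Insurer} is {Diagnosis, DoctorID, Dosage, Insurer, PatientID, Ward}, the whole schema; {DoctorID, Insurer} is a candidate key.
Closure of {DoctorID, PatientID} is {Diagnosis, DoctorID, Dosage, Insurer, PatientID, Ward}, the whole schema; {DoctorID, PatientID} is a candidate key.
Closure of {Dosage, Insurer} is {Diagnosis, DoctorID, Dosage, Insurer, PatientID, Ward}, the whole schema; {Dosage, Insurer} is a candidate key.
These are minimal and exhaustive — every other superkey contains one of them.

{DoctorID, Insurer}, {DoctorID, PatientID}, {Dosage, Insurer}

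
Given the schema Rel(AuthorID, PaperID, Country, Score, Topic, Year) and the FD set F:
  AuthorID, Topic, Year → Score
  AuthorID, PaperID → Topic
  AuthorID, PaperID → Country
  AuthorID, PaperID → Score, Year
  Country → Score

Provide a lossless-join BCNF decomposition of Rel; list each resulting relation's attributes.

{AuthorID, Country, PaperID, Topic, Year}; {AuthorID, Score, Topic, Year}

Candidate key of the original relation: {AuthorID, PaperID}.
{AuthorID, Country, PaperID, Score, Topic, Year}: {AuthorID, Topic, Year} determines {AuthorID, Score, Topic, Year} here but is not a superkey — split on AuthorID, Topic, Year → Score, giving {AuthorID, Score, Topic, Year} and {AuthorID, Country, PaperID, Topic, Year}.
{AuthorID, Score, Topic, Year} is in BCNF.
{AuthorID, Country, PaperID, Topic, Year} is in BCNF.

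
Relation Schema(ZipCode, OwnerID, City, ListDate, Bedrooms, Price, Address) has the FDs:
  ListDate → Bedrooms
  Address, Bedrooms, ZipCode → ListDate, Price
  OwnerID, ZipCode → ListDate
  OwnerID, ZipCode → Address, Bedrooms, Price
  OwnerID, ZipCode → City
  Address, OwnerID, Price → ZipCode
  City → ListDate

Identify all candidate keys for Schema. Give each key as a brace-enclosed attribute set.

Attributes never on any right-hand side: {OwnerID} — every candidate key must contain it.
{OwnerID, ZipCode} is a candidate key since {OwnerID, ZipCode}⁺ = {Address, Bedrooms, City, ListDate, OwnerID, Price, ZipCode} covers every attribute.
{Address, OwnerID, Price} is a candidate key since {Address, OwnerID, Price}⁺ = {Address, Bedrooms, City, ListDate, OwnerID, Price, ZipCode} covers every attribute.
Any other superkey properly contains one of these, so there are no further candidate keys.

{Address, OwnerID, Price}, {OwnerID, ZipCode}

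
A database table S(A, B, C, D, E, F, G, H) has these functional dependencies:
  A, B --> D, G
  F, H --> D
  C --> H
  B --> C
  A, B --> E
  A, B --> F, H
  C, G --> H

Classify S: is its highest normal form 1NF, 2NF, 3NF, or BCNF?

Candidate key: {A, B}. Prime attributes: {A, B}.
F, H --> D breaks BCNF: {F, H}⁺ = {D, F, H}, so {F, H} is not a superkey.
Because {D} is non-prime and the left side of F, H --> D is not a superkey, the relation is not in 3NF.
Since {B} ⊂ {A, B} and {B}⁺ ⊇ {C, H} with {C, H} non-prime, there is a partial dependency; 2NF fails.

1NF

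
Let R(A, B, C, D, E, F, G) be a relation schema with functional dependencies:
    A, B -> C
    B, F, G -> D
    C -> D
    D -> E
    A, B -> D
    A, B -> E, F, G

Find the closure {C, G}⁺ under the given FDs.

Start with {C, G}.
C -> D applies; add {D} → now {C, D, G}.
D -> E applies; add {E} → now {C, D, E, G}.
No further FD applies.

{C, D, E, G}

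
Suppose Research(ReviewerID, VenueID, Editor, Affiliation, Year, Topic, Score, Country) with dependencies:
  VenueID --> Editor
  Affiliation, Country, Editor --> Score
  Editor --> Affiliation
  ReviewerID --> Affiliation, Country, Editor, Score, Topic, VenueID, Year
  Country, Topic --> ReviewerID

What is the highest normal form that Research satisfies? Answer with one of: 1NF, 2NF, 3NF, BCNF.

Candidate keys: {Country, Topic}, {ReviewerID}. Prime attributes: {Country, ReviewerID, Topic}.
For VenueID --> Editor we have {VenueID}⁺ = {Affiliation, Editor, VenueID}; {VenueID} is not a superkey, so BCNF fails.
VenueID --> Editor has non-prime {Editor} on the right and a non-superkey on the left, so 3NF fails.
No non-prime attribute depends on a proper subset of any candidate key, so 2NF holds.

2NF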